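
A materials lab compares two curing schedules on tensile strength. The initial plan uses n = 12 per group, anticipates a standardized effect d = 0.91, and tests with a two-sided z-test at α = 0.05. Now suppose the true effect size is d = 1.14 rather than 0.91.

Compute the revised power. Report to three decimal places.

With d = 1.14: δ = d·√(n/2) = 1.14 × √(12/2) = 2.7924. Critical value z_{0.025} = 1.960.
Revised power = Φ(δ − 1.960) + Φ(−δ − 1.960) = Φ(0.832) + Φ(-4.752) = 0.7974 + 0.0000 = 0.7974.

Power ≈ 0.797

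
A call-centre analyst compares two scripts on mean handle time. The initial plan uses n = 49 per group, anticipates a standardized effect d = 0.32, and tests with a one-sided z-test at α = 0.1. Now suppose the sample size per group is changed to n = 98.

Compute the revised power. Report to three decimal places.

With n = 98 per group: δ = d·√(n/2) = 0.32 × √(98/2) = 2.2400. Critical value z_{0.1} = 1.282.
Revised power = P(Z > 1.282 − δ) = Φ(0.958) = 0.8311.

Power ≈ 0.831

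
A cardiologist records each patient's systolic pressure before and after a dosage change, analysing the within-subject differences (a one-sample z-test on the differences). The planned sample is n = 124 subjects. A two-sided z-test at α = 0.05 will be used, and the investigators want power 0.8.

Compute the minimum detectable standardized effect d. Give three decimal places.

Need Φ(δ − 1.960) = 0.8, so δ = 1.960 + 0.842 = 2.802.
(The second rejection-region term Φ(−δ − z_{α/2}) is negligible and dropped.)
δ = d·√n ⇒ d = δ/√n = 2.802/√124 = 0.2516.

d ≈ 0.252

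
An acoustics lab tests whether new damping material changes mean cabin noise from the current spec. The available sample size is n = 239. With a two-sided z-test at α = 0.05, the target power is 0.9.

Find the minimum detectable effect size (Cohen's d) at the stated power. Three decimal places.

d ≈ 0.210

Need Φ(δ − 1.960) = 0.9, so δ = 1.960 + 1.282 = 3.242.
(The second rejection-region term Φ(−δ − z_{α/2}) is negligible and dropped.)
δ = d·√n ⇒ d = δ/√n = 3.242/√239 = 0.2097.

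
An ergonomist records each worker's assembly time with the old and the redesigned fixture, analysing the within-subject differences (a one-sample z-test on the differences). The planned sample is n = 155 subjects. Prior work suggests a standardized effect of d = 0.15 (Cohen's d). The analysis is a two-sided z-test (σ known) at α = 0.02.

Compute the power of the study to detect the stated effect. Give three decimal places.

Noncentrality parameter: δ = d·√n = 0.15 × √155 = 1.8675
Two-sided α = 0.02 → critical value z_{0.01} = 2.326.
Power = Φ(δ − 2.326) + Φ(−δ − 2.326) = Φ(-0.459) + Φ(-4.194) = 0.3232 + 0.0000 = 0.3232.

Power ≈ 0.323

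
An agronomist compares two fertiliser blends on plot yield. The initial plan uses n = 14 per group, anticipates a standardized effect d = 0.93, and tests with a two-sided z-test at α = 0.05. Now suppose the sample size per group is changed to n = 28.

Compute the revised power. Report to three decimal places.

Power ≈ 0.936

With n = 28 per group: δ = d·√(n/2) = 0.93 × √(28/2) = 3.4797. Critical value z_{0.025} = 1.960.
Revised power = Φ(δ − 1.960) + Φ(−δ − 1.960) = Φ(1.520) + Φ(-5.440) = 0.9357 + 0.0000 = 0.9357.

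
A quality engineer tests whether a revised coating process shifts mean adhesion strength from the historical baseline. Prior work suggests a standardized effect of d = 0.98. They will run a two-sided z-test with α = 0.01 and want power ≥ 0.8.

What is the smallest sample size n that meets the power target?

For power 0.8 need Φ(δ − z_{0.005}) = 0.8, so δ = z_{0.005} + z_{0.20} = 2.576 + 0.842 = 3.417.
(For δ > 0 the lower-tail rejection region contributes negligibly to power, so the one-term inversion is standard.)
δ = d·√n ⇒ n = (δ/d)² = (3.417 / 0.98)² = 12.16.
Round up to the next whole unit.

n = 13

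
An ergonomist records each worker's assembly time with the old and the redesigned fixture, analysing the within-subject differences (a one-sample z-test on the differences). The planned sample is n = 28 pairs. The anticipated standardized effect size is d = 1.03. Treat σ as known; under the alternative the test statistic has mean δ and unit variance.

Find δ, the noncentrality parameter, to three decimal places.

The noncentrality parameter scales effect size by the design's sample-size factor: δ = d·√n = 1.03 × √28 = 5.4502

δ ≈ 5.450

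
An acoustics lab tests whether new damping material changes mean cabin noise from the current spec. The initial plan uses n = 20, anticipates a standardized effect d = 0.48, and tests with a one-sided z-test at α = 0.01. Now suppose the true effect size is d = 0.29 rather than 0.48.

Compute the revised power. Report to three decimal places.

Power ≈ 0.152

With d = 0.29: δ = d·√n = 0.29 × √20 = 1.2969. Critical value z_{0.01} = 2.326.
Revised power = Φ(δ − 2.326) = Φ(-1.029) = 0.1516.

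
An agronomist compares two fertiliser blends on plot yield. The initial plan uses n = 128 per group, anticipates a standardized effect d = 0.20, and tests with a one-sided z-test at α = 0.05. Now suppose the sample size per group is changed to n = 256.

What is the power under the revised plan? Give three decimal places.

Power ≈ 0.732

With n = 256 per group: δ = d·√(n/2) = 0.20 × √(256/2) = 2.2627. Critical value z_{0.05} = 1.645.
Revised power = Φ(δ − 1.645) = Φ(0.618) = 0.7317.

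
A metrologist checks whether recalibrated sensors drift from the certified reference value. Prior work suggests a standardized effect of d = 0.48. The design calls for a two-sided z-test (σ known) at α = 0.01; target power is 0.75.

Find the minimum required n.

n = 46

Set Φ(δ − 2.576) = 0.75; then δ − 2.576 = Φ⁻¹(0.75) = 0.674, giving δ = 3.250.
(Ignoring the negligible lower-tail rejection probability gives the usual closed-form inversion.)
δ = d·√n ⇒ n = (δ/d)² = (3.250 / 0.48)² = 45.85.
Rounding up, n = 46.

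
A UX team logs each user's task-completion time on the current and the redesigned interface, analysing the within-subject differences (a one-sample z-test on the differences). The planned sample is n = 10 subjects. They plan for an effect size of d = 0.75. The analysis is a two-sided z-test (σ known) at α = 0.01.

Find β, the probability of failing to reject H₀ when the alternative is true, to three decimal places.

β ≈ 0.581

Noncentrality parameter: δ = d·√n = 0.75 × √10 = 2.3717
Two-sided α = 0.01 → critical value z_{0.005} = 2.576.
Power = Φ(δ − 2.576) + Φ(−δ − 2.576) = Φ(-0.204) + Φ(-4.948) = 0.4191 + 0.0000 = 0.4191.
Type II error: β = 1 − power = 1 − 0.4191 = 0.5809.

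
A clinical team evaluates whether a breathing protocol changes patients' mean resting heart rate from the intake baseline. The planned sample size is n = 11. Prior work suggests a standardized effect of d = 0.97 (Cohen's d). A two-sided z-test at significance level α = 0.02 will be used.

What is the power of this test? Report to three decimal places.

Noncentrality parameter: δ = d·√n = 0.97 × √11 = 3.2171
Two-sided α = 0.02 → critical value z_{0.01} = 2.326.
Power = Φ(δ − 2.326) + Φ(−δ − 2.326) = Φ(0.891) + Φ(-5.543) = 0.8135 + 0.0000 = 0.8135.

Power ≈ 0.813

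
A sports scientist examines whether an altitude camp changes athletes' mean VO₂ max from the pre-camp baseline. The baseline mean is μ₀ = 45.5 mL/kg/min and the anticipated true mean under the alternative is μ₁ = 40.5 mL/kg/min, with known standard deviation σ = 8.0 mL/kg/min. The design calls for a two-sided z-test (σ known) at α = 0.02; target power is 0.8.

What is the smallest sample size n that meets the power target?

Standardized effect: d = |μ₁ − μ₀| / σ = |40.5 − 45.5| / 8.0 = 0.6250
Set Φ(δ − 2.326) = 0.8; then δ − 2.326 = Φ⁻¹(0.8) = 0.842, giving δ = 3.168.
(Ignoring the negligible lower-tail rejection probability gives the usual closed-form inversion.)
δ = d·√n ⇒ n = (δ/d)² = (3.168 / 0.6250)² = 25.69.
Rounding up, n = 26.

n = 26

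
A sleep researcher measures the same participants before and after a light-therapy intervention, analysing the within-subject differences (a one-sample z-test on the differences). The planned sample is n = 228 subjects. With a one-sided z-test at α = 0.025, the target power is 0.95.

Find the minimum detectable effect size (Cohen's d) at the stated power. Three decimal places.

d ≈ 0.239

Required noncentrality: δ = z_{0.025} + z_{0.05} = 1.960 + 1.645 = 3.605.
δ = d·√n ⇒ d = δ/√n = 3.605/√228 = 0.2387.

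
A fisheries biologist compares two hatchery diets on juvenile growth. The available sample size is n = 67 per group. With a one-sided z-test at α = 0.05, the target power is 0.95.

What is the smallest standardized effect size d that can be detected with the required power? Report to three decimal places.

Required noncentrality: δ = z_{0.05} + z_{0.05} = 1.645 + 1.645 = 3.290.
δ = d·√(n/2) ⇒ d = δ/√(n/2) = 3.290/√(67/2) = 0.5684.

d ≈ 0.568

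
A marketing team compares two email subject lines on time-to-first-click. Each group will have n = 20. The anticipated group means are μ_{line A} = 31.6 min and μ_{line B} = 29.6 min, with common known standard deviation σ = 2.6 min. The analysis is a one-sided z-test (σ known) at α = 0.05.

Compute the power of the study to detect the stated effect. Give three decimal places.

Standardized effect: d = |μ_{line A} − μ_{line B}| / σ = |31.6 − 29.6| / 2.6 = 0.7692
Noncentrality parameter: δ = d·√(n/2) = 0.7692 × √(20/2) = 2.4325
One-sided α = 0.05 → critical value z_{0.05} = 1.645.
Power = Φ(δ − 1.645) = Φ(0.788) = 0.7846.

Power ≈ 0.785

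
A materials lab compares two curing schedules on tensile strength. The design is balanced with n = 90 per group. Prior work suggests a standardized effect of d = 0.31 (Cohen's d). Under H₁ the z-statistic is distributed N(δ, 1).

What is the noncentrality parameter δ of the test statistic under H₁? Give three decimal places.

The noncentrality parameter scales effect size by the design's sample-size factor: δ = d·√(n/2) = 0.31 × √(90/2) = 2.0795

δ ≈ 2.080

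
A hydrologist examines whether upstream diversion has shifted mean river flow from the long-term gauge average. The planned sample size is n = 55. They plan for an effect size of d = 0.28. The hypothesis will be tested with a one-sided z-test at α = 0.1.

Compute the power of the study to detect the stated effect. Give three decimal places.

Power ≈ 0.787

Noncentrality parameter: δ = d·√n = 0.28 × √55 = 2.0765
One-sided α = 0.1 → critical value z_{0.1} = 1.282.
Power = Φ(δ − 1.282) = Φ(0.795) = 0.7867.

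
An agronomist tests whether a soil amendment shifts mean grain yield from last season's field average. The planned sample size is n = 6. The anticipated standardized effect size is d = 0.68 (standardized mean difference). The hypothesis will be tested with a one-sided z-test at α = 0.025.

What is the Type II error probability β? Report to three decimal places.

Noncentrality parameter: δ = d·√n = 0.68 × √6 = 1.6657
One-sided α = 0.025 → critical value z_{0.025} = 1.960.
Power = Φ(δ − 1.960) = Φ(-0.294) = 0.3843.
Type II error: β = 1 − power = 1 − 0.3843 = 0.6157.

β ≈ 0.616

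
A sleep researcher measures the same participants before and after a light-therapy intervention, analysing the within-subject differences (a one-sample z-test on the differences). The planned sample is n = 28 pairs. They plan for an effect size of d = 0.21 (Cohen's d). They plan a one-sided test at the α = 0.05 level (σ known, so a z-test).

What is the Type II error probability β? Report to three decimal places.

β ≈ 0.703

Noncentrality parameter: δ = d·√n = 0.21 × √28 = 1.1112
One-sided α = 0.05 → critical value z_{0.05} = 1.645.
Power = Φ(δ − 1.645) = Φ(-0.534) = 0.2968.
Type II error: β = 1 − power = 1 − 0.2968 = 0.7032.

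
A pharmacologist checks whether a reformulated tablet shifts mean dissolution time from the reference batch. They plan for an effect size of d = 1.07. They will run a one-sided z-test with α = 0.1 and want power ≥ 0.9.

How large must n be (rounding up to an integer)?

n = 6

Set Φ(δ − 1.282) = 0.9; then δ − 1.282 = Φ⁻¹(0.9) = 1.282, giving δ = 2.563.
δ = d·√n ⇒ n = (δ/d)² = (2.563 / 1.07)² = 5.74.
Round up to the next whole unit.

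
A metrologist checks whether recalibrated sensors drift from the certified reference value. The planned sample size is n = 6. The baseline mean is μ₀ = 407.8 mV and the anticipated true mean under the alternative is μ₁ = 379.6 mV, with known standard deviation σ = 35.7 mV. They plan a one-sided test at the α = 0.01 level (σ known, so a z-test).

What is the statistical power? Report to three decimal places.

Power ≈ 0.348

Standardized effect: d = |μ₁ − μ₀| / σ = |379.6 − 407.8| / 35.7 = 0.7899
Noncentrality parameter: δ = d·√n = 0.7899 × √6 = 1.9349
Critical value for a one-sided test at α = 0.01: z_α = 2.326.
Power = Φ(δ − 2.326) = Φ(-0.391) = 0.3477.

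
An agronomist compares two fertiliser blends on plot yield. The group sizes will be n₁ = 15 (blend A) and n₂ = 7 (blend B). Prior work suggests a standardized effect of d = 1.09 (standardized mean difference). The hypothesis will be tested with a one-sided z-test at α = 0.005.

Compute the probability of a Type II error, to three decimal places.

Noncentrality parameter: δ = d / √(1/n₁ + 1/n₂) = 1.09 / √(1/15 + 1/7) = 2.3813
Critical value for a one-sided test at α = 0.005: z_α = 2.576.
Power = Φ(δ − 2.576) = Φ(-0.195) = 0.4229.
Type II error: β = 1 − power = 1 − 0.4229 = 0.5771.

β ≈ 0.577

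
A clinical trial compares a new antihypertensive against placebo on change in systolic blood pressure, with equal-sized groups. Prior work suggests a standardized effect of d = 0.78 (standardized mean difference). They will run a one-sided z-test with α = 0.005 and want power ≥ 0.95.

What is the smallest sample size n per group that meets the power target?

n = 59 per group

For power 0.95 need Φ(δ − z_{0.005}) = 0.95, so δ = z_{0.005} + z_{0.05} = 2.576 + 1.645 = 4.221.
δ = d·√(n/2) ⇒ n = 2(δ/d)² = 2 × (4.221 / 0.78)² = 58.56.
Round up to the next whole unit.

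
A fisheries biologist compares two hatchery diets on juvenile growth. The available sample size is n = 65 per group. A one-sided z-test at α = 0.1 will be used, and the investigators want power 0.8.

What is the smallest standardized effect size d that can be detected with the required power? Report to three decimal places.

Need Φ(δ − 1.282) = 0.8, so δ = 1.282 + 0.842 = 2.123.
δ = d·√(n/2) ⇒ d = δ/√(n/2) = 2.123/√(65/2) = 0.3724.

d ≈ 0.372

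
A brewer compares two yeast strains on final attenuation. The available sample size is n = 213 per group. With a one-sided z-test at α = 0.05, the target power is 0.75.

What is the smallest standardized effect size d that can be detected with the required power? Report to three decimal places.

Required noncentrality: δ = z_{0.05} + z_{0.25} = 1.645 + 0.674 = 2.319.
δ = d·√(n/2) ⇒ d = δ/√(n/2) = 2.319/√(213/2) = 0.2247.

d ≈ 0.225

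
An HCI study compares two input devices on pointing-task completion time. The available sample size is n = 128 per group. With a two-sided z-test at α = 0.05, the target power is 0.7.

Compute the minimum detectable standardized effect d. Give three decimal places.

d ≈ 0.311

Required noncentrality: δ = z_{0.025} + z_{0.30} = 1.960 + 0.524 = 2.484.
(Lower-tail contribution to power is negligible for δ > 0.)
δ = d·√(n/2) ⇒ d = δ/√(n/2) = 2.484/√(128/2) = 0.3105.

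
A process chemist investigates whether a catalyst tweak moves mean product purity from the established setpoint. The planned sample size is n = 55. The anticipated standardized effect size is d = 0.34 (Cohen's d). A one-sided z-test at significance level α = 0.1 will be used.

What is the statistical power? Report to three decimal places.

Noncentrality parameter: δ = d·√n = 0.34 × √55 = 2.5215
One-sided α = 0.1 → critical value z_{0.1} = 1.282.
Power = Φ(δ − 1.282) = Φ(1.240) = 0.8925.

Power ≈ 0.893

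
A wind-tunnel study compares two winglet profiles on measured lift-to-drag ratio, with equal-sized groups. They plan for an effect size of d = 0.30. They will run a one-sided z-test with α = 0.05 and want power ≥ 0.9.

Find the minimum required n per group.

n = 191 per group

Set Φ(δ − 1.645) = 0.9; then δ − 1.645 = Φ⁻¹(0.9) = 1.282, giving δ = 2.926.
δ = d·√(n/2) ⇒ n = 2(δ/d)² = 2 × (2.926 / 0.30)² = 190.31.
Rounding up, n = 191 per group.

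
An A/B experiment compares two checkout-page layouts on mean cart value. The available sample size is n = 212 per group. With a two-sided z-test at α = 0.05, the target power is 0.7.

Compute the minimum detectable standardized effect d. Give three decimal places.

d ≈ 0.241

Need Φ(δ − 1.960) = 0.7, so δ = 1.960 + 0.524 = 2.484.
(The second rejection-region term Φ(−δ − z_{α/2}) is negligible and dropped.)
δ = d·√(n/2) ⇒ d = δ/√(n/2) = 2.484/√(212/2) = 0.2413.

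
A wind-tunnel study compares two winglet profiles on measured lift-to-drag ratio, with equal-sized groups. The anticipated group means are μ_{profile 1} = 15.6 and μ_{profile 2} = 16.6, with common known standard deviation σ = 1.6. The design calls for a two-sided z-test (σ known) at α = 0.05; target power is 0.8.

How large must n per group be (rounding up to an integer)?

Standardized effect: d = |μ_{profile 1} − μ_{profile 2}| / σ = |15.6 − 16.6| / 1.6 = 0.6250
For power 0.8 need Φ(δ − z_{0.025}) = 0.8, so δ = z_{0.025} + z_{0.20} = 1.960 + 0.842 = 2.802.
(The Φ(−δ − z_{α/2}) term is vanishingly small for δ > 0 and is dropped in the standard sample-size formula.)
δ = d·√(n/2) ⇒ n = 2(δ/d)² = 2 × (2.802 / 0.6250)² = 40.19.
Round up to the next whole unit.

n = 41 per group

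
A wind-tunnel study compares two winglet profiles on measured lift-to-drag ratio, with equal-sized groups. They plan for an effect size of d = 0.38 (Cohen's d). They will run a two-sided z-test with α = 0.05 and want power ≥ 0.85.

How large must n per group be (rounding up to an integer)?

n = 125 per group

For power 0.85 need Φ(δ − z_{0.025}) = 0.85, so δ = z_{0.025} + z_{0.15} = 1.960 + 1.036 = 2.996.
(The Φ(−δ − z_{α/2}) term is vanishingly small for δ > 0 and is dropped in the standard sample-size formula.)
δ = d·√(n/2) ⇒ n = 2(δ/d)² = 2 × (2.996 / 0.38)² = 124.35.
Round up to the next whole unit.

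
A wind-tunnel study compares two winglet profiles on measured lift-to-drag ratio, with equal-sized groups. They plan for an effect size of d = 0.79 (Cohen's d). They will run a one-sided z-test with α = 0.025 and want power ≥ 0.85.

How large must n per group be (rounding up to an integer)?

n = 29 per group

Set Φ(δ − 1.960) = 0.85; then δ − 1.960 = Φ⁻¹(0.85) = 1.036, giving δ = 2.996.
δ = d·√(n/2) ⇒ n = 2(δ/d)² = 2 × (2.996 / 0.79)² = 28.77.
Round up to the next whole unit.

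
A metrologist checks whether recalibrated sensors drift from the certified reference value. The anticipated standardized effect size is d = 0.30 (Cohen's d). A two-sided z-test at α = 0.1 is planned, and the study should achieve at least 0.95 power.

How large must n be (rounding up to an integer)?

Set Φ(δ − 1.645) = 0.95; then δ − 1.645 = Φ⁻¹(0.95) = 1.645, giving δ = 3.290.
(For δ > 0 the lower-tail rejection region contributes negligibly to power, so the one-term inversion is standard.)
δ = d·√n ⇒ n = (δ/d)² = (3.290 / 0.30)² = 120.25.
Rounding up, n = 121.

n = 121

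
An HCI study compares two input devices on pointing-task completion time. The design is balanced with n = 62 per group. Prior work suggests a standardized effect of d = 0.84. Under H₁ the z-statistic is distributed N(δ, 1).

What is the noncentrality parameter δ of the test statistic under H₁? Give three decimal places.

δ ≈ 4.677

The noncentrality parameter scales effect size by the design's sample-size factor: δ = d·√(n/2) = 0.84 × √(62/2) = 4.6769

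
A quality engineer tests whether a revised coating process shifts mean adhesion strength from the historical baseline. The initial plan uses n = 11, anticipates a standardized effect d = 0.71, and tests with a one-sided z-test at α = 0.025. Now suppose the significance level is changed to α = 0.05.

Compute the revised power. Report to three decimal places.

Power ≈ 0.761

δ = d·√n = 0.71 × √11 = 2.3548 (unchanged). New critical value: z_{0.05} = 1.645.
Revised power = Φ(δ − 1.645) = Φ(0.710) = 0.7611.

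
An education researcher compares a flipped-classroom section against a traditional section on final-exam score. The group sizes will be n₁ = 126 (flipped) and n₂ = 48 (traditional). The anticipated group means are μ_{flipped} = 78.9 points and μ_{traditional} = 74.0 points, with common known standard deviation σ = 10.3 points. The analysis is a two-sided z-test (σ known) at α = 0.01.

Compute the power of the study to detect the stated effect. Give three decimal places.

Power ≈ 0.591

Standardized effect: d = |μ_{flipped} − μ_{traditional}| / σ = |78.9 − 74.0| / 10.3 = 0.4757
Noncentrality parameter: δ = d / √(1/n₁ + 1/n₂) = 0.4757 / √(1/126 + 1/48) = 2.8047
Two-sided α = 0.01 → critical value z_{0.005} = 2.576.
Power = Φ(δ − 2.576) + Φ(−δ − 2.576) = Φ(0.229) + Φ(-5.381) = 0.5905 + 0.0000 = 0.5905.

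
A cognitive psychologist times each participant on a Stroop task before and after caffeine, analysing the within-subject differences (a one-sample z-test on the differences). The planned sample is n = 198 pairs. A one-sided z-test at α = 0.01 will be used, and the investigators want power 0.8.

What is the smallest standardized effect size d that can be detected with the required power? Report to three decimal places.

Need Φ(δ − 2.326) = 0.8, so δ = 2.326 + 0.842 = 3.168.
δ = d·√n ⇒ d = δ/√n = 3.168/√198 = 0.2251.

d ≈ 0.225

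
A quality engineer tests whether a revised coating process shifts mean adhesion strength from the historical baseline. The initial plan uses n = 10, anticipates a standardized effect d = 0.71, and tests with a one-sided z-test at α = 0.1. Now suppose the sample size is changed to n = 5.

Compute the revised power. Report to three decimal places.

Power ≈ 0.620

With n = 5: δ = d·√n = 0.71 × √5 = 1.5876. Critical value z_{0.1} = 1.282.
Revised power = Φ(δ − 1.282) = Φ(0.306) = 0.6202.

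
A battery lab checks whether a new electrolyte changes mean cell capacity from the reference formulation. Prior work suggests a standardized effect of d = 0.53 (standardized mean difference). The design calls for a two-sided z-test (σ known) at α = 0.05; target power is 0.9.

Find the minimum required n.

n = 38

For power 0.9 need Φ(δ − z_{0.025}) = 0.9, so δ = z_{0.025} + z_{0.10} = 1.960 + 1.282 = 3.242.
(The Φ(−δ − z_{α/2}) term is vanishingly small for δ > 0 and is dropped in the standard sample-size formula.)
δ = d·√n ⇒ n = (δ/d)² = (3.242 / 0.53)² = 37.41.
Round up to the next whole unit.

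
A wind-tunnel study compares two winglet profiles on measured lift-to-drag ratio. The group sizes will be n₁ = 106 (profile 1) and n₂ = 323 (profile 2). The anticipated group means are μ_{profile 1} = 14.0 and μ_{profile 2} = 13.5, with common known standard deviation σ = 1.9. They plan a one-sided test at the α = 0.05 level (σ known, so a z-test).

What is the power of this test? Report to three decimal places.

Standardized effect: d = |μ_{profile 1} − μ_{profile 2}| / σ = |14.0 − 13.5| / 1.9 = 0.2632
Noncentrality parameter: δ = d / √(1/n₁ + 1/n₂) = 0.2632 / √(1/106 + 1/323) = 2.3509
Critical value for a one-sided test at α = 0.05: z_α = 1.645.
Power = P(Z > 1.645 − δ) = Φ(0.706) = 0.7599.

Power ≈ 0.760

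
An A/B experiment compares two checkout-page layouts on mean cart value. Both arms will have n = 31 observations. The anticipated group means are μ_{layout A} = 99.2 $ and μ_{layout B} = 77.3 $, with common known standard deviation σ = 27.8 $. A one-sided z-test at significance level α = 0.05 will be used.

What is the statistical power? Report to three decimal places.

Standardized effect: d = |μ_{layout A} − μ_{layout B}| / σ = |99.2 − 77.3| / 27.8 = 0.7878
Noncentrality parameter: δ = d·√(n/2) = 0.7878 × √(31/2) = 3.1015
One-sided α = 0.05 → critical value z_{0.05} = 1.645.
Power = P(Z > 1.645 − δ) = Φ(1.457) = 0.9274.

Power ≈ 0.927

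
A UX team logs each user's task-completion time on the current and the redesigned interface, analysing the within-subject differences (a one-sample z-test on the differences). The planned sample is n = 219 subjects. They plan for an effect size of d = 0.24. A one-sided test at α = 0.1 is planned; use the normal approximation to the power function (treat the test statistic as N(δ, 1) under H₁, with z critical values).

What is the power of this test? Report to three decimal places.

Noncentrality parameter: δ = d·√n = 0.24 × √219 = 3.5517
Critical value for a one-sided test at α = 0.1: z_α = 1.282.
Power = Φ(δ − 1.282) = Φ(2.270) = 0.9884.

Power ≈ 0.988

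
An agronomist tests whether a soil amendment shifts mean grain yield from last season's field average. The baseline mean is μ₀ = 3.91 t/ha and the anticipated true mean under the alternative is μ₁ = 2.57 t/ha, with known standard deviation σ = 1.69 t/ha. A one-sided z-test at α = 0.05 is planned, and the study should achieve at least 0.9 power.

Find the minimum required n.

n = 14

Standardized effect: d = |μ₁ − μ₀| / σ = |2.57 − 3.91| / 1.69 = 0.7929
Set Φ(δ − 1.645) = 0.9; then δ − 1.645 = Φ⁻¹(0.9) = 1.282, giving δ = 2.926.
δ = d·√n ⇒ n = (δ/d)² = (2.926 / 0.7929)² = 13.62.
Round up to the next whole unit.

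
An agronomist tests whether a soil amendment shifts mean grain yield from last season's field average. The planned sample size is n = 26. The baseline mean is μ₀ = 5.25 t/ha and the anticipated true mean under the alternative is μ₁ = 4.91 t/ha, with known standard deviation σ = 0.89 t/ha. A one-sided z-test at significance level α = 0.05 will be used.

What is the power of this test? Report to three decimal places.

Standardized effect: d = |μ₁ − μ₀| / σ = |4.91 − 5.25| / 0.89 = 0.3820
Noncentrality parameter: δ = d·√n = 0.3820 × √26 = 1.9479
One-sided α = 0.05 → critical value z_{0.05} = 1.645.
Power = P(Z > 1.645 − δ) = Φ(0.303) = 0.6191.

Power ≈ 0.619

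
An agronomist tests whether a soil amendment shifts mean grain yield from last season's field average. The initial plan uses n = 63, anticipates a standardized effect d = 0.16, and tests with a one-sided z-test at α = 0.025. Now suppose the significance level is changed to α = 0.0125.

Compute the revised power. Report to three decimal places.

δ = d·√n = 0.16 × √63 = 1.2700 (unchanged). New critical value: z_{0.0125} = 2.241.
Revised power = Φ(δ − 2.241) = Φ(-0.971) = 0.1657.

Power ≈ 0.166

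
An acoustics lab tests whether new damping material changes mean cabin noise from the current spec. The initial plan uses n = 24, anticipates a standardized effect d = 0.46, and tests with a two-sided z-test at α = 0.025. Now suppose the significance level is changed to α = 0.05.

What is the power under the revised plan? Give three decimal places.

δ = d·√n = 0.46 × √24 = 2.2535 (unchanged). New critical value: z_{0.025} = 1.960.
Revised power = Φ(δ − 1.960) + Φ(−δ − 1.960) = Φ(0.294) + Φ(-4.213) = 0.6155 + 0.0000 = 0.6155.

Power ≈ 0.615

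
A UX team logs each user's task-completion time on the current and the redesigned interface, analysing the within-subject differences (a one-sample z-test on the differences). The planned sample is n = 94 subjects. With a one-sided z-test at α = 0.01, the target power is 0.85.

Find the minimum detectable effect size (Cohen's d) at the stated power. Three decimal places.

d ≈ 0.347

Need Φ(δ − 2.326) = 0.85, so δ = 2.326 + 1.036 = 3.363.
δ = d·√n ⇒ d = δ/√n = 3.363/√94 = 0.3468.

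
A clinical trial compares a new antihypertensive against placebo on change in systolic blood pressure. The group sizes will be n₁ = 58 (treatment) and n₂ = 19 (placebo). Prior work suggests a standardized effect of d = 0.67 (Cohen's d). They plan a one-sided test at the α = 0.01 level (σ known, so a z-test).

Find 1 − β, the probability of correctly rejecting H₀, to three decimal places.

Power ≈ 0.583

Noncentrality parameter: δ = d / √(1/n₁ + 1/n₂) = 0.67 / √(1/58 + 1/19) = 2.5347
Critical value for a one-sided test at α = 0.01: z_α = 2.326.
Power = P(Z > 2.326 − δ) = Φ(0.208) = 0.5825.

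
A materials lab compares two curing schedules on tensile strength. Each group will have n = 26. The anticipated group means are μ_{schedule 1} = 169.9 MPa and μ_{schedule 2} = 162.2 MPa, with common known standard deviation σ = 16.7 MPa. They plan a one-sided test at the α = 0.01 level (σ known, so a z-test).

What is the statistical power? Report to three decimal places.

Standardized effect: d = |μ_{schedule 1} − μ_{schedule 2}| / σ = |169.9 − 162.2| / 16.7 = 0.4611
Noncentrality parameter: δ = d·√(n/2) = 0.4611 × √(26/2) = 1.6624
Critical value for a one-sided test at α = 0.01: z_α = 2.326.
Power = P(Z > 2.326 − δ) = Φ(-0.664) = 0.2534.

Power ≈ 0.253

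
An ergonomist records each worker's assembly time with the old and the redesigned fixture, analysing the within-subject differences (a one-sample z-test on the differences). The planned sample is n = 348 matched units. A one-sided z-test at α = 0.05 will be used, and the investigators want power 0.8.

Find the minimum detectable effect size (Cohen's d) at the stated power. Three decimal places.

d ≈ 0.133

Required noncentrality: δ = z_{0.05} + z_{0.20} = 1.645 + 0.842 = 2.486.
δ = d·√n ⇒ d = δ/√n = 2.486/√348 = 0.1333.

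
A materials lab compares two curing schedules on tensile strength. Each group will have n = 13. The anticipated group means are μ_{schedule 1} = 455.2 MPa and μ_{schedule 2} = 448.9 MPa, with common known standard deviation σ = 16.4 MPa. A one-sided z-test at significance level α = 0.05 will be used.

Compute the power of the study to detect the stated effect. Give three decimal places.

Power ≈ 0.253

Standardized effect: d = |μ_{schedule 1} − μ_{schedule 2}| / σ = |455.2 − 448.9| / 16.4 = 0.3841
Noncentrality parameter: δ = d·√(n/2) = 0.3841 × √(13/2) = 0.9794
One-sided α = 0.05 → critical value z_{0.05} = 1.645.
Power = P(Z > 1.645 − δ) = Φ(-0.665) = 0.2529.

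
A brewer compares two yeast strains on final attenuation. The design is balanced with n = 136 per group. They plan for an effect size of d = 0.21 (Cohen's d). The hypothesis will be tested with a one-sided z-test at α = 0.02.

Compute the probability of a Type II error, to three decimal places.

Noncentrality parameter: δ = d·√(n/2) = 0.21 × √(136/2) = 1.7317
One-sided α = 0.02 → critical value z_{0.02} = 2.054.
Power = Φ(δ − 2.054) = Φ(-0.322) = 0.3737.
Type II error: β = 1 − power = 1 − 0.3737 = 0.6263.

β ≈ 0.626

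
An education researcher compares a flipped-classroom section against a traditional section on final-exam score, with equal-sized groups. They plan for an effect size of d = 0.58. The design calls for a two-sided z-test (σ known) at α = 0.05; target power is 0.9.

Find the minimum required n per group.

Set Φ(δ − 1.960) = 0.9; then δ − 1.960 = Φ⁻¹(0.9) = 1.282, giving δ = 3.242.
(Ignoring the negligible lower-tail rejection probability gives the usual closed-form inversion.)
δ = d·√(n/2) ⇒ n = 2(δ/d)² = 2 × (3.242 / 0.58)² = 62.47.
Rounding up, n = 63 per group.

n = 63 per group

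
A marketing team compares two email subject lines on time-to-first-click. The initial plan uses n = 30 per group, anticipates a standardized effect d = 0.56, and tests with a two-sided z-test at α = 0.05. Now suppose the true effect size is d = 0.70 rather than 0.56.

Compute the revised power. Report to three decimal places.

Power ≈ 0.774

With d = 0.70: δ = d·√(n/2) = 0.70 × √(30/2) = 2.7111. Critical value z_{0.025} = 1.960.
Revised power = Φ(δ − 1.960) + Φ(−δ − 1.960) = Φ(0.751) + Φ(-4.671) = 0.7737 + 0.0000 = 0.7737.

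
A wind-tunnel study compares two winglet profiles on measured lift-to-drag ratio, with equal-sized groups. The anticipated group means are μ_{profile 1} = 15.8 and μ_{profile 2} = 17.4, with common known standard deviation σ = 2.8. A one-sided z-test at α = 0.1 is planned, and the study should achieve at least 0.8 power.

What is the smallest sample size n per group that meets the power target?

n = 28 per group

Standardized effect: d = |μ_{profile 1} − μ_{profile 2}| / σ = |15.8 − 17.4| / 2.8 = 0.5714
Set Φ(δ − 1.282) = 0.8; then δ − 1.282 = Φ⁻¹(0.8) = 0.842, giving δ = 2.123.
δ = d·√(n/2) ⇒ n = 2(δ/d)² = 2 × (2.123 / 0.5714)² = 27.61.
Round up to the next whole unit.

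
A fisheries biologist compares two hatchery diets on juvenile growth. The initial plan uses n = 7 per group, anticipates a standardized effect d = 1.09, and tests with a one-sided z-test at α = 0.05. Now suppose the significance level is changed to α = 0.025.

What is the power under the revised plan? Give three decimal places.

δ = d·√(n/2) = 1.09 × √(7/2) = 2.0392 (unchanged). New critical value: z_{0.025} = 1.960.
Revised power = Φ(δ − 1.960) = Φ(0.079) = 0.5316.

Power ≈ 0.532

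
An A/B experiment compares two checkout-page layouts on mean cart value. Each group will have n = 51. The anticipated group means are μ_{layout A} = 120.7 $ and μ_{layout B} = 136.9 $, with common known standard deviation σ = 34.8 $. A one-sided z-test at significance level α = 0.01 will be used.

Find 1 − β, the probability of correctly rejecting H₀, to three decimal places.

Standardized effect: d = |μ_{layout A} − μ_{layout B}| / σ = |120.7 − 136.9| / 34.8 = 0.4655
Noncentrality parameter: δ = d·√(n/2) = 0.4655 × √(51/2) = 2.3507
Critical value for a one-sided test at α = 0.01: z_α = 2.326.
Power = P(Z > 2.326 − δ) = Φ(0.024) = 0.5097.

Power ≈ 0.510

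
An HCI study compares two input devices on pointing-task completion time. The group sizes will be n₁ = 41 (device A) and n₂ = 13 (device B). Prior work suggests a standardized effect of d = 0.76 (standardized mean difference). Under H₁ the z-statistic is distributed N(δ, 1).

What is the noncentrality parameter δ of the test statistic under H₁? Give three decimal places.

δ = d / √(1/n₁ + 1/n₂) = 0.76 / √(1/41 + 1/13) = 2.3877

δ ≈ 2.388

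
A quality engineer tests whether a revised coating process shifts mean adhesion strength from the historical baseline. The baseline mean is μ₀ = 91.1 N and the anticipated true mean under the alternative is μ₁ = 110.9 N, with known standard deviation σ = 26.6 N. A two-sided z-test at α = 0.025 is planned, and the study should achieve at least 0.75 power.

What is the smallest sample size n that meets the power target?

Standardized effect: d = |μ₁ − μ₀| / σ = |110.9 − 91.1| / 26.6 = 0.7444
Set Φ(δ − 2.241) = 0.75; then δ − 2.241 = Φ⁻¹(0.75) = 0.674, giving δ = 2.916.
(For δ > 0 the lower-tail rejection region contributes negligibly to power, so the one-term inversion is standard.)
δ = d·√n ⇒ n = (δ/d)² = (2.916 / 0.7444)² = 15.35.
Round up to the next whole unit.

n = 16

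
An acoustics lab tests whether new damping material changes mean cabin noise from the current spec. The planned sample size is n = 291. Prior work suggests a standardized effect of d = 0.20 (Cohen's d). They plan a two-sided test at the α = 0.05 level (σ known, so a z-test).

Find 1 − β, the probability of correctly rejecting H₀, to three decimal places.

Power ≈ 0.927

Noncentrality parameter: λ = d·√n = 0.20 × √291 = 3.4117
Critical value for a two-sided test at α = 0.05: z_{α/2} = 1.960.
Power = Φ(λ − 1.960) + Φ(−λ − 1.960) = Φ(1.452) + Φ(-5.372) = 0.9267 + 0.0000 = 0.9267.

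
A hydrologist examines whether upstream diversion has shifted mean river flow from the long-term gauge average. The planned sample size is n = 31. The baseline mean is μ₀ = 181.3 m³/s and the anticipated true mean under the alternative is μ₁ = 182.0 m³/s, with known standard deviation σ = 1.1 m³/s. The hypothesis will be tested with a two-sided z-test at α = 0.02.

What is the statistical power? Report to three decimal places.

Standardized effect: d = |μ₁ − μ₀| / σ = |182.0 − 181.3| / 1.1 = 0.6364
Noncentrality parameter: δ = d·√n = 0.6364 × √31 = 3.5431
Two-sided α = 0.02 → critical value z_{0.01} = 2.326.
Power = Φ(δ − 2.326) + Φ(−δ − 2.326) = Φ(1.217) + Φ(-5.869) = 0.8882 + 0.0000 = 0.8882.

Power ≈ 0.888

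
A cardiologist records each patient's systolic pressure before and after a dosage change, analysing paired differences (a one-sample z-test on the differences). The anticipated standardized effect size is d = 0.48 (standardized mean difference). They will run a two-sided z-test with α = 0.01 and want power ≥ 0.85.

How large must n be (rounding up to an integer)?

Set Φ(δ − 2.576) = 0.85; then δ − 2.576 = Φ⁻¹(0.85) = 1.036, giving δ = 3.612.
(The Φ(−δ − z_{α/2}) term is vanishingly small for δ > 0 and is dropped in the standard sample-size formula.)
δ = d·√n ⇒ n = (δ/d)² = (3.612 / 0.48)² = 56.63.
Rounding up, n = 57.

n = 57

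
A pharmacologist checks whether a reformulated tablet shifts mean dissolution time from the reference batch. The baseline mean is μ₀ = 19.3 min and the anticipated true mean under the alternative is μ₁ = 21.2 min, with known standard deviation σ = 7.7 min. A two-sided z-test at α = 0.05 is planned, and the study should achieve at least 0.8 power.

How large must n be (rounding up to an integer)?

Standardized effect: d = |μ₁ − μ₀| / σ = |21.2 − 19.3| / 7.7 = 0.2468
Set Φ(δ − 1.960) = 0.8; then δ − 1.960 = Φ⁻¹(0.8) = 0.842, giving δ = 2.802.
(Ignoring the negligible lower-tail rejection probability gives the usual closed-form inversion.)
δ = d·√n ⇒ n = (δ/d)² = (2.802 / 0.2468)² = 128.91.
Round up to the next whole unit.

n = 129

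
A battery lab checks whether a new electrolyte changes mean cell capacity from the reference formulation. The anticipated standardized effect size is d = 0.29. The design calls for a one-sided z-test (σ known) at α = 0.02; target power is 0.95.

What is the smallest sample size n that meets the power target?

For power 0.95 need Φ(δ − z_{0.02}) = 0.95, so δ = z_{0.02} + z_{0.05} = 2.054 + 1.645 = 3.699.
δ = d·√n ⇒ n = (δ/d)² = (3.699 / 0.29)² = 162.66.
Rounding up, n = 163.

n = 163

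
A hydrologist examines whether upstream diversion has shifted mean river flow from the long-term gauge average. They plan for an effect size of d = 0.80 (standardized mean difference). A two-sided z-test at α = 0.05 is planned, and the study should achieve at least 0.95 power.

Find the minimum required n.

Set Φ(δ − 1.960) = 0.95; then δ − 1.960 = Φ⁻¹(0.95) = 1.645, giving δ = 3.605.
(Ignoring the negligible lower-tail rejection probability gives the usual closed-form inversion.)
δ = d·√n ⇒ n = (δ/d)² = (3.605 / 0.80)² = 20.30.
Round up to the next whole unit.

n = 21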